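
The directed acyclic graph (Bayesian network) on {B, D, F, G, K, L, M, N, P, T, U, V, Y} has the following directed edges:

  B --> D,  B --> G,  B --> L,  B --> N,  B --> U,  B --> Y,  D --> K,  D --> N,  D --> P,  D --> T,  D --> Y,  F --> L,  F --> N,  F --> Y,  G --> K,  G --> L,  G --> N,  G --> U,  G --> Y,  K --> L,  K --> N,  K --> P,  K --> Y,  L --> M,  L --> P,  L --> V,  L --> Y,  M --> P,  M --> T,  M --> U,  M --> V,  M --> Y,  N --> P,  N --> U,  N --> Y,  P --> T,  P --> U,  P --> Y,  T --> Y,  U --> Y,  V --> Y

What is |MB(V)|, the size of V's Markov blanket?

12

Parents of V: L, M.
Ch(V) = {Y}.
Parents of each child, excluding V:
  Y: B, D, F, G, K, L, M, N, P, T, U
MB(V) = {B, D, F, G, K, L, M, N, P, T, U, Y}, which has 12 nodes.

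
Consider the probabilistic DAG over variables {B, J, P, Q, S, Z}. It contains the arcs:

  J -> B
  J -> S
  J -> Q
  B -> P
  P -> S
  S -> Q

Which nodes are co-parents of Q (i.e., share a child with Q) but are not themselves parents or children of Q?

{}

Q has no children, so it has no co-parents. The set is empty.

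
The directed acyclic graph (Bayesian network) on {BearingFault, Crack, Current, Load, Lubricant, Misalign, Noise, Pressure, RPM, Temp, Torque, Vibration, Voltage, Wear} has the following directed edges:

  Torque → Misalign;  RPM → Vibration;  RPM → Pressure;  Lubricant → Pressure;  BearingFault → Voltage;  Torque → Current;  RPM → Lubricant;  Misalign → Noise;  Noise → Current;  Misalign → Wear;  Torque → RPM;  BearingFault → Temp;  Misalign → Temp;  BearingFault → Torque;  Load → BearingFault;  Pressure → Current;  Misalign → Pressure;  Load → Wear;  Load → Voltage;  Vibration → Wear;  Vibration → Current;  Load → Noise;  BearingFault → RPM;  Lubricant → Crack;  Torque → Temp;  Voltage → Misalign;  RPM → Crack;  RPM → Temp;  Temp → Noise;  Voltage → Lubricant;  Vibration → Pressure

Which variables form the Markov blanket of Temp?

The Markov blanket of a node is its parents, its children, and the other parents of its children.
Pa(Temp) = {BearingFault, Misalign, RPM, Torque}.
Children of Temp: Noise.
For each child, the remaining parents (spouses of Temp):
  parents(Noise) \ {Temp} = {Load, Misalign}.
So the Markov blanket of Temp is {BearingFault, Load, Misalign, Noise, RPM, Torque}.

{BearingFault, Load, Misalign, Noise, RPM, Torque}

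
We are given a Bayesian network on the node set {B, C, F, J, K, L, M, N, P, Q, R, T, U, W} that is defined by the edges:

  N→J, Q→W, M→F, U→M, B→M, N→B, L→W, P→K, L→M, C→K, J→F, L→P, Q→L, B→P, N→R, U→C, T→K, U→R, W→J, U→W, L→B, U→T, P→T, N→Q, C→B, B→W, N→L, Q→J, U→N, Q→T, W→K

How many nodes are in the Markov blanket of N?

The Markov blanket of a node is its parents, its children, and the other parents of its children.
Parents of N: U.
Children of N: B, J, L, Q, R.
Co-parents of N (other parents of its children):
  Q has no other parent.
  L also has parent Q.
  parents(B) \ {N} = {C, L}.
  J also has parents Q, W.
  R also has parent U.
MB(N) = {B, C, J, L, Q, R, U, W}, which has 8 nodes.

8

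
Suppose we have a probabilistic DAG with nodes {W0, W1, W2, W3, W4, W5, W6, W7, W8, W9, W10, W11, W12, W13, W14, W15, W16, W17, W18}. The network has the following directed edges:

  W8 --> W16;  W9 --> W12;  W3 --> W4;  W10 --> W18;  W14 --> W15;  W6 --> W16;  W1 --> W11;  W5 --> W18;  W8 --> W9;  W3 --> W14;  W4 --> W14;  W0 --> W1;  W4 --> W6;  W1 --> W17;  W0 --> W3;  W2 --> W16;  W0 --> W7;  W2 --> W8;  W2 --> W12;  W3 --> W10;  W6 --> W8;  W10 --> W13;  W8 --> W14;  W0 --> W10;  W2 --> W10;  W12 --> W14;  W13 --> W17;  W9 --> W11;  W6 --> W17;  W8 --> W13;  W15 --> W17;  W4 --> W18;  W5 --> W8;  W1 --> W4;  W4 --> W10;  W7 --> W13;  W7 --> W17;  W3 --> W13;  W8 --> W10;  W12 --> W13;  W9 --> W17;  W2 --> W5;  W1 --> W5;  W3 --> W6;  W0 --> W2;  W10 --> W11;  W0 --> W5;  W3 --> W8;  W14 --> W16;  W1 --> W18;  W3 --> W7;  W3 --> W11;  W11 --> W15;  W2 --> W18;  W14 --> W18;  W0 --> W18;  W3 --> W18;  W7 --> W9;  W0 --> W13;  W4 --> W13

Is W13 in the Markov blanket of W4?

W13 is a child of W4.
So W13 ∈ MB(W4).

Yes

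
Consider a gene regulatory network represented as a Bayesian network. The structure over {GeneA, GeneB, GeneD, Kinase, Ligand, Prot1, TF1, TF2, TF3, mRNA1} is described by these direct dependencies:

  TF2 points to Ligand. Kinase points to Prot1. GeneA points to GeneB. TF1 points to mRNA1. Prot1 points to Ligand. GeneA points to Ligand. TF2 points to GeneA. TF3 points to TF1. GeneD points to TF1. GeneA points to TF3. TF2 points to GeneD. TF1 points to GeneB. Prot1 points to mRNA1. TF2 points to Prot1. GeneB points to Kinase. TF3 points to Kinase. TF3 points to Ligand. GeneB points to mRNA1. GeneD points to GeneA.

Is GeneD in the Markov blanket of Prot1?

A node's Markov blanket = Pa ∪ Ch ∪ (parents of Ch other than the node itself).
Prot1 has children Ligand, mRNA1.
Prot1's parents: Kinase, TF2.
Co-parents of Prot1 (other parents of its children):
  Ligand: GeneA, TF2, TF3
  mRNA1: GeneB, TF1
MB(Prot1) = {GeneA, GeneB, Kinase, Ligand, TF1, TF2, TF3, mRNA1}; GeneD is not in this set.

No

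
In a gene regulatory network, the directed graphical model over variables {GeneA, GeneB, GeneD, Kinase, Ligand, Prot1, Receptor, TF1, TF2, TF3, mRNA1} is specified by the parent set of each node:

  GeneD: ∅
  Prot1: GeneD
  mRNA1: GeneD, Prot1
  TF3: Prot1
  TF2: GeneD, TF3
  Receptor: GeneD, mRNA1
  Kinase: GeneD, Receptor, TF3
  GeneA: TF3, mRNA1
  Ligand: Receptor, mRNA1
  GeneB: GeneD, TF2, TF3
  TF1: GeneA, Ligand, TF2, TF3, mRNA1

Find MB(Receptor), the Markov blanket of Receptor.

A node's Markov blanket = Pa ∪ Ch ∪ (parents of Ch other than the node itself).
Receptor has children Kinase, Ligand.
Pa(Receptor) = {GeneD, mRNA1}.
Co-parents of Receptor (other parents of its children):
  Kinase: GeneD, TF3
  Ligand: mRNA1
Union: {GeneD, mRNA1} ∪ {Kinase, Ligand} ∪ {GeneD, TF3, mRNA1} = {GeneD, Kinase, Ligand, TF3, mRNA1}.

{GeneD, Kinase, Ligand, TF3, mRNA1}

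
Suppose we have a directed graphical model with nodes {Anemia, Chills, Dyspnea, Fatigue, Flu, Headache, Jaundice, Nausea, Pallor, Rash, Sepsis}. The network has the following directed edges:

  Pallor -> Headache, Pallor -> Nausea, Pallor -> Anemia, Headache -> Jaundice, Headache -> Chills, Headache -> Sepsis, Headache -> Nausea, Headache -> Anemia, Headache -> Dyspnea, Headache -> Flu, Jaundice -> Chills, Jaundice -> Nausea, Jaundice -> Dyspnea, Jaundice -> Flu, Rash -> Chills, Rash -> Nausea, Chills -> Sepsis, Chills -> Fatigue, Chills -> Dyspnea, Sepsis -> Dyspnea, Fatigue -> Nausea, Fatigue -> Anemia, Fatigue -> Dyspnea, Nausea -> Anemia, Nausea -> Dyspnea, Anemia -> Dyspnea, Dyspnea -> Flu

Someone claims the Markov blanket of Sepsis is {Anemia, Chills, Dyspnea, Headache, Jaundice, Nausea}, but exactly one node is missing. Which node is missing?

Fatigue

Sepsis's children: Dyspnea.
Pa(Sepsis) = {Chills, Headache}.
Parents of each child, excluding Sepsis:
  Dyspnea: Anemia, Chills, Fatigue, Headache, Jaundice, Nausea
MB(Sepsis) = {Anemia, Chills, Dyspnea, Fatigue, Headache, Jaundice, Nausea}.
Comparing with the claimed set, Fatigue is missing.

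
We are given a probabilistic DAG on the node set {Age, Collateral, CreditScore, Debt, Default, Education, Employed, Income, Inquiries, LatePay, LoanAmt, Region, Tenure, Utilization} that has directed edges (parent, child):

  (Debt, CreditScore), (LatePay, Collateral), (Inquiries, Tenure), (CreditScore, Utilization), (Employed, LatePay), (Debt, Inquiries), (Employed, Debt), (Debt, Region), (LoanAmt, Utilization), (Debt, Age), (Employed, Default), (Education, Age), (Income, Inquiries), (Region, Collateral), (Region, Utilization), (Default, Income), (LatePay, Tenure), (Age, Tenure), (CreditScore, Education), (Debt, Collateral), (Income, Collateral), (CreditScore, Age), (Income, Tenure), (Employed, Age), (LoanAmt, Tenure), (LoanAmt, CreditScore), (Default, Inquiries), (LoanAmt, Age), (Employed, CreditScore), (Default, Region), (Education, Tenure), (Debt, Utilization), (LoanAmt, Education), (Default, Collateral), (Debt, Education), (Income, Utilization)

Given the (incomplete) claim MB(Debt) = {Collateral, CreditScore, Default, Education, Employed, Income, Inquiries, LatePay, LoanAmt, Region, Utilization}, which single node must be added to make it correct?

A node's Markov blanket = Pa ∪ Ch ∪ (parents of Ch other than the node itself).
Debt has parent Employed.
Children of Debt: Age, Collateral, CreditScore, Education, Inquiries, Region, Utilization.
Parents of each child, excluding Debt:
  CreditScore's other parents are Employed, LoanAmt.
  Education's other parents are CreditScore, LoanAmt.
  Inquiries also has parents Default, Income.
  parents(Region) \ {Debt} = {Default}.
  Utilization also has parents CreditScore, Income, LoanAmt, Region.
  Age's other parents are CreditScore, Education, Employed, LoanAmt.
  parents(Collateral) \ {Debt} = {Default, Income, LatePay, Region}.
MB(Debt) = {Age, Collateral, CreditScore, Default, Education, Employed, Income, Inquiries, LatePay, LoanAmt, Region, Utilization}.
Comparing with the claimed set, Age is missing.

Age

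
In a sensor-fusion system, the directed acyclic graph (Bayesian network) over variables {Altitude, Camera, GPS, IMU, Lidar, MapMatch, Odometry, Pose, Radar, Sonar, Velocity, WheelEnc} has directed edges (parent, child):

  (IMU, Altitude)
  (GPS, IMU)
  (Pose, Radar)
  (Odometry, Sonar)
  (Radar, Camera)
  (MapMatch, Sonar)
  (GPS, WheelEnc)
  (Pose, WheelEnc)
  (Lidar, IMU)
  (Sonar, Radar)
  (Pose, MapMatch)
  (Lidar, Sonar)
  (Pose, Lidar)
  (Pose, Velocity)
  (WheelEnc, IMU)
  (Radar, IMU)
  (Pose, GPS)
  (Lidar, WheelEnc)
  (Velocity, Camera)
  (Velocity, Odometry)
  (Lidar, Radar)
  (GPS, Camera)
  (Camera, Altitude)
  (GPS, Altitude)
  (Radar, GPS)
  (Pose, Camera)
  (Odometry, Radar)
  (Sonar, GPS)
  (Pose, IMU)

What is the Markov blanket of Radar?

{Camera, GPS, IMU, Lidar, Odometry, Pose, Sonar, Velocity, WheelEnc}

A node's Markov blanket = Pa ∪ Ch ∪ (parents of Ch other than the node itself).
Parents of Radar: Lidar, Odometry, Pose, Sonar.
Children of Radar: Camera, GPS, IMU.
Other parents of Radar's children:
  GPS also has parents Pose, Sonar.
  Camera's other parents are GPS, Pose, Velocity.
  parents(IMU) \ {Radar} = {GPS, Lidar, Pose, WheelEnc}.
Union: {Lidar, Odometry, Pose, Sonar} ∪ {Camera, GPS, IMU} ∪ {GPS, Lidar, Pose, Sonar, Velocity, WheelEnc} = {Camera, GPS, IMU, Lidar, Odometry, Pose, Sonar, Velocity, WheelEnc}.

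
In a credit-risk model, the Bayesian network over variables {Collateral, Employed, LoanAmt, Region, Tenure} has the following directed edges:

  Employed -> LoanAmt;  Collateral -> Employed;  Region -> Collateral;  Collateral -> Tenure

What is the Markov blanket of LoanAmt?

Recall MB(v) = parents ∪ children ∪ spouses, where spouses are the other parents of v's children.
Pa(LoanAmt) = {Employed}.
LoanAmt's children: none.
LoanAmt has no children, so there are no co-parents.
MB(LoanAmt) = {Employed}.

{Employed}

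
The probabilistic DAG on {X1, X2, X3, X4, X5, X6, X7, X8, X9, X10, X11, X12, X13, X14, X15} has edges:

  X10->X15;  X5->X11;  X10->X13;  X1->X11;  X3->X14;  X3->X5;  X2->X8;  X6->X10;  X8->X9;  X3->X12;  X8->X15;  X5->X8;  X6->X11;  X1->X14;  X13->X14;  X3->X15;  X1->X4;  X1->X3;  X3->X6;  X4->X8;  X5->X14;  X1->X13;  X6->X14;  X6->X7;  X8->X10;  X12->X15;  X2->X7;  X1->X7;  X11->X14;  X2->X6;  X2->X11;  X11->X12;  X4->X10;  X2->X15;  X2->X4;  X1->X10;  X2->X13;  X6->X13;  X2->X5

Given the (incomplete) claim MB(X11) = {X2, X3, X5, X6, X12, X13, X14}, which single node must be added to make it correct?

Pa(X11) = {X1, X2, X5, X6}.
Children of X11: X12, X14.
Co-parents of X11 (other parents of its children):
  X12: X3
  X14: X1, X3, X5, X6, X13
MB(X11) = {X1, X2, X3, X5, X6, X12, X13, X14}.
Comparing with the claimed set, X1 is missing.

X1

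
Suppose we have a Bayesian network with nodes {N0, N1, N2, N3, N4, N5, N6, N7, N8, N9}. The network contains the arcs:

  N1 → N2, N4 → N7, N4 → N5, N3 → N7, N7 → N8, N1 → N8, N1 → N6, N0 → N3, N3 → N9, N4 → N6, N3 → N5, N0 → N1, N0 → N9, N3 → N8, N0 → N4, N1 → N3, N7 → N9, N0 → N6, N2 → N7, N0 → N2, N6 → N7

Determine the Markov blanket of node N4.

The Markov blanket of a node is its parents, its children, and the other parents of its children.
N4 has children N5, N6, N7.
N4 has parent N0.
Other parents of N4's children:
  parents(N5) \ {N4} = {N3}.
  N6's other parents are N0, N1.
  N7's other parents are N2, N3, N6.
Union: {N0} ∪ {N5, N6, N7} ∪ {N0, N1, N2, N3, N6} = {N0, N1, N2, N3, N5, N6, N7}.

{N0, N1, N2, N3, N5, N6, N7}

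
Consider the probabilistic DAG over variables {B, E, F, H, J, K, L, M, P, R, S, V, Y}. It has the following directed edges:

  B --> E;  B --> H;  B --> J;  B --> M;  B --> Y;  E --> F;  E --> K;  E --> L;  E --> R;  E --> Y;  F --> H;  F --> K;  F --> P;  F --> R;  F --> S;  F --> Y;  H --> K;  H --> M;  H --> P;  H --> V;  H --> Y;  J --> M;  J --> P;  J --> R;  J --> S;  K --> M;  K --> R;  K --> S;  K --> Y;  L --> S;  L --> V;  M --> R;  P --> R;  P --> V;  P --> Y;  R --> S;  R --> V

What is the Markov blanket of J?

{B, E, F, H, K, L, M, P, R, S}

J has parent B.
Ch(J) = {M, P, R, S}.
For each child, the remaining parents (spouses of J):
  M: B, H, K
  P: F, H
  R: E, F, K, M, P
  S: F, K, L, R
Taking the union gives {B, E, F, H, K, L, M, P, R, S}.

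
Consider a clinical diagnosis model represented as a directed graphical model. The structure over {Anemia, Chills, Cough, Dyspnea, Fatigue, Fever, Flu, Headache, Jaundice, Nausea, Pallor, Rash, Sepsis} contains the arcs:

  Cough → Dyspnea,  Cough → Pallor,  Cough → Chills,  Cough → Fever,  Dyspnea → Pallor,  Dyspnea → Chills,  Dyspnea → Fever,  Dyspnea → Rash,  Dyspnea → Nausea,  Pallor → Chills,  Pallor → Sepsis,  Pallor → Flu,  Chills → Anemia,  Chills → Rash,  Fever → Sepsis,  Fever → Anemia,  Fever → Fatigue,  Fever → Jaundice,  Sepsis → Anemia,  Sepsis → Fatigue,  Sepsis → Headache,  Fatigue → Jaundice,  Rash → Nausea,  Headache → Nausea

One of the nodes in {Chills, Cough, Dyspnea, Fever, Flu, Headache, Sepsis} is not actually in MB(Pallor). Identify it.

Headache

Pallor's children: Chills, Flu, Sepsis.
Pallor's parents: Cough, Dyspnea.
Other parents of Pallor's children:
  Chills: Cough, Dyspnea
  Sepsis: Fever
  Flu: —
MB(Pallor) = {Chills, Cough, Dyspnea, Fever, Flu, Sepsis}.
Headache is neither a parent, child, nor co-parent of Pallor, so it does not belong.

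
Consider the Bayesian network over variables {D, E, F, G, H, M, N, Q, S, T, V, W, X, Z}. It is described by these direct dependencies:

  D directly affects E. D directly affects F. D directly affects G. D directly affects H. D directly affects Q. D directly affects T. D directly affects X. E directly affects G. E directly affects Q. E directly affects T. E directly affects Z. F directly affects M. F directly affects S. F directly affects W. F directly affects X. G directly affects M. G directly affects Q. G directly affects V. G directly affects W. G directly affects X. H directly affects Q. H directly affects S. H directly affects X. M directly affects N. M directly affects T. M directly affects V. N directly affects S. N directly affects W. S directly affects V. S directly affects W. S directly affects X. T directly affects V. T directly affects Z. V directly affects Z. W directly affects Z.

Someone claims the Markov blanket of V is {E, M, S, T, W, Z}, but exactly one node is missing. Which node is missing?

G

A node's Markov blanket = Pa ∪ Ch ∪ (parents of Ch other than the node itself).
Pa(V) = {G, M, S, T}.
V has child Z.
Other parents of V's children:
  Z: E, T, W
MB(V) = {E, G, M, S, T, W, Z}.
Comparing with the claimed set, G is missing.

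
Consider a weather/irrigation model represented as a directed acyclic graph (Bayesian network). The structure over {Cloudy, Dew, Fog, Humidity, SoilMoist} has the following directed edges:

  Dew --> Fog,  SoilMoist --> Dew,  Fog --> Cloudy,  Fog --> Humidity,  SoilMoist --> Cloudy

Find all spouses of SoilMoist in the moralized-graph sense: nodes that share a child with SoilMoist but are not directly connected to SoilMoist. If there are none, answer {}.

{Fog}

Children of SoilMoist: Cloudy, Dew.
  Dew: no additional parents.
  Cloudy also has parent Fog.
Excluding nodes already adjacent to SoilMoist (Cloudy, Dew), the co-parent-only contribution is {Fog}.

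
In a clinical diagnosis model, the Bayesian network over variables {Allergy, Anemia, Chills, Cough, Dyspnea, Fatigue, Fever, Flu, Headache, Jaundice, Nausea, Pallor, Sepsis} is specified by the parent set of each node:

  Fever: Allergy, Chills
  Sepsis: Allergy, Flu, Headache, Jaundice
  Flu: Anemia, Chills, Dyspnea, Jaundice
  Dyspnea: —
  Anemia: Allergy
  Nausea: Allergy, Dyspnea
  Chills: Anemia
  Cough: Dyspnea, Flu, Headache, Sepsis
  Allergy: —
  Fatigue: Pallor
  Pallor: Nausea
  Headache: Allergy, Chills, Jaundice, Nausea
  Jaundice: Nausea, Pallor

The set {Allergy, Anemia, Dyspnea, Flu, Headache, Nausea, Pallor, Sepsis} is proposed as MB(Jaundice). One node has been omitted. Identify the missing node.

Chills

Jaundice has children Flu, Headache, Sepsis.
Pa(Jaundice) = {Nausea, Pallor}.
For each child, the remaining parents (spouses of Jaundice):
  Flu: Anemia, Chills, Dyspnea
  Headache: Allergy, Chills, Nausea
  Sepsis: Allergy, Flu, Headache
MB(Jaundice) = {Allergy, Anemia, Chills, Dyspnea, Flu, Headache, Nausea, Pallor, Sepsis}.
Comparing with the claimed set, Chills is missing.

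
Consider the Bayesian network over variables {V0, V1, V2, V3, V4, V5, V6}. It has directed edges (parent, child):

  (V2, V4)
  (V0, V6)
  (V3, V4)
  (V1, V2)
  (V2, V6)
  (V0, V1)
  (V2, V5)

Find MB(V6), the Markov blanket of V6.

{V0, V2}

Children of V6: none.
V6's parents: V0, V2.
V6 has no children, so there are no co-parents.
MB(V6) = {V0, V2}.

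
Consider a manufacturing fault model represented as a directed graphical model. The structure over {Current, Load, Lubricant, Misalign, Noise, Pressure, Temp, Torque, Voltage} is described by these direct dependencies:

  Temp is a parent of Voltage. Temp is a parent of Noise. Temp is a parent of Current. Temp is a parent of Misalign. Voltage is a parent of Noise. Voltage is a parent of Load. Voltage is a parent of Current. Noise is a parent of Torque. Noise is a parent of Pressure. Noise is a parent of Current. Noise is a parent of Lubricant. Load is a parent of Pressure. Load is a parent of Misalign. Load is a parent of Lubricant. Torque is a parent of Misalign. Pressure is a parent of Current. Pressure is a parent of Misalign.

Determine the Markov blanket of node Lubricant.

{Load, Noise}

Ch(Lubricant) = {}.
Pa(Lubricant) = {Load, Noise}.
With no children, Lubricant has no spouses; the co-parent set is empty.
Union: {Load, Noise} ∪ {} ∪ {} = {Load, Noise}.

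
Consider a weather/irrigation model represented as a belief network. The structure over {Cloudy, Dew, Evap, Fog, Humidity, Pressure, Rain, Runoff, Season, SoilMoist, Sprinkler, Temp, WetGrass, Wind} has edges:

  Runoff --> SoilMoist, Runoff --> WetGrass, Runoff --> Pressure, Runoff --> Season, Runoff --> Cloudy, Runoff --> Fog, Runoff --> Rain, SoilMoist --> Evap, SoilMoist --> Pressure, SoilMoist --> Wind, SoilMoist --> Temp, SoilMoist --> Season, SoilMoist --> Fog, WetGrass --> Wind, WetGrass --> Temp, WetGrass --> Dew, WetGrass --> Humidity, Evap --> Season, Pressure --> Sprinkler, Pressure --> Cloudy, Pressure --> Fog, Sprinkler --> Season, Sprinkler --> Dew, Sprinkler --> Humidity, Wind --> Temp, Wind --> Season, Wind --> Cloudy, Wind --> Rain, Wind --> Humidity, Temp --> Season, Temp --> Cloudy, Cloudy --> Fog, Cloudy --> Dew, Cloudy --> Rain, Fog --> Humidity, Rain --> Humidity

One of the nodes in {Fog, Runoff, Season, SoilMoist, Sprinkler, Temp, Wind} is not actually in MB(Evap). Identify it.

Fog

Pa(Evap) = {SoilMoist}.
Evap has child Season.
For each child, the remaining parents (spouses of Evap):
  parents(Season) \ {Evap} = {Runoff, SoilMoist, Sprinkler, Temp, Wind}.
MB(Evap) = {Runoff, Season, SoilMoist, Sprinkler, Temp, Wind}.
Fog is neither a parent, child, nor co-parent of Evap, so it does not belong.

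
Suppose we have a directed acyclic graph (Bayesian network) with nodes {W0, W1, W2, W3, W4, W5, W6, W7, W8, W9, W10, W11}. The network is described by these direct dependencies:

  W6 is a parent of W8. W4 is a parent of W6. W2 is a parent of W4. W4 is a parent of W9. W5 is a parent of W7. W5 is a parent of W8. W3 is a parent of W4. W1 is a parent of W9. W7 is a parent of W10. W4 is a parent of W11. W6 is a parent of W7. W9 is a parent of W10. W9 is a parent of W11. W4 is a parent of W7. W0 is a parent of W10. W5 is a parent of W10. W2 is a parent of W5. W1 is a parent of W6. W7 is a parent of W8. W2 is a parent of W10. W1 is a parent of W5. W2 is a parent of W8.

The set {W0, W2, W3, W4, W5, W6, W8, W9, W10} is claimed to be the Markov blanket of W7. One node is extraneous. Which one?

W3

Pa(W7) = {W4, W5, W6}.
W7's children: W8, W10.
Parents of each child, excluding W7:
  parents(W8) \ {W7} = {W2, W5, W6}.
  parents(W10) \ {W7} = {W0, W2, W5, W9}.
MB(W7) = {W0, W2, W4, W5, W6, W8, W9, W10}.
W3 is neither a parent, child, nor co-parent of W7, so it does not belong.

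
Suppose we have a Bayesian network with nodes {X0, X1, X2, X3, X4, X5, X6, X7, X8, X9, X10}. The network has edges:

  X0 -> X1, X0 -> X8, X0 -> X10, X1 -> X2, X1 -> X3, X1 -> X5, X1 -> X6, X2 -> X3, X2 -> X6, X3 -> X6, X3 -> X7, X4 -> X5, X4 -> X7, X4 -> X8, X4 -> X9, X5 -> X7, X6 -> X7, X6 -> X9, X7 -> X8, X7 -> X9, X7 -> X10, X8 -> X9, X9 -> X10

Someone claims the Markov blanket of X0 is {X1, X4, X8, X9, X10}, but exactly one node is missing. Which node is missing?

X7

Recall MB(v) = parents ∪ children ∪ spouses, where spouses are the other parents of v's children.
Pa(X0) = {}.
Children of X0: X1, X8, X10.
Co-parents of X0 (other parents of its children):
  X1: no additional parents.
  X8 also has parents X4, X7.
  X10's other parents are X7, X9.
MB(X0) = {X1, X4, X7, X8, X9, X10}.
Comparing with the claimed set, X7 is missing.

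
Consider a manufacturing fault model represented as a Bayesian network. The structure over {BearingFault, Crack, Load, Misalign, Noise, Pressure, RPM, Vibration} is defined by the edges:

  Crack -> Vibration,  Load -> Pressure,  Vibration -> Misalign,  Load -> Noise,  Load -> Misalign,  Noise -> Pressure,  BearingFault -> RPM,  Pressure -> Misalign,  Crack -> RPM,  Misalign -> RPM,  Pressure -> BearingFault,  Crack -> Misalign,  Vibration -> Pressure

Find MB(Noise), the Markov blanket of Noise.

Children of Noise: Pressure.
Parents of Noise: Load.
For each child, the remaining parents (spouses of Noise):
  Pressure's other parents are Load, Vibration.
MB(Noise) = {Load, Pressure, Vibration}.

{Load, Pressure, Vibration}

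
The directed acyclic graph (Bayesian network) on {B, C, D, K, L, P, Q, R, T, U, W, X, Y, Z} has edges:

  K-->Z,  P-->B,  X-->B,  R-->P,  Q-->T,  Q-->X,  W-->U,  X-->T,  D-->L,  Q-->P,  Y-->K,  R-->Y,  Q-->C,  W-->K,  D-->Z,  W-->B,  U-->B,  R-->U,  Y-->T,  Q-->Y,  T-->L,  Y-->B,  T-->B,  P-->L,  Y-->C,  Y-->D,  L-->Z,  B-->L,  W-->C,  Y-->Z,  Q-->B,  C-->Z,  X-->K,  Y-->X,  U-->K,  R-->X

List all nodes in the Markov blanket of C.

C has parents Q, W, Y.
Children of C: Z.
Parents of each child, excluding C:
  Z's other parents are D, K, L, Y.
So the Markov blanket of C is {D, K, L, Q, W, Y, Z}.

{D, K, L, Q, W, Y, Z}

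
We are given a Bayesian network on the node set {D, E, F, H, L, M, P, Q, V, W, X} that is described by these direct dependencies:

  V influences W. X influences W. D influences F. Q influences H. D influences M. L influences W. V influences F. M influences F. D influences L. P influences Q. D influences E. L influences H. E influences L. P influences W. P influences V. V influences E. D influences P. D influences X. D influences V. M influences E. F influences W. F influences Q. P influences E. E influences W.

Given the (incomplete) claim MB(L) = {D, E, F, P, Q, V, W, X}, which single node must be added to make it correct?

Pa(L) = {D, E}.
Ch(L) = {H, W}.
Other parents of L's children:
  H also has parent Q.
  W's other parents are E, F, P, V, X.
MB(L) = {D, E, F, H, P, Q, V, W, X}.
Comparing with the claimed set, H is missing.

H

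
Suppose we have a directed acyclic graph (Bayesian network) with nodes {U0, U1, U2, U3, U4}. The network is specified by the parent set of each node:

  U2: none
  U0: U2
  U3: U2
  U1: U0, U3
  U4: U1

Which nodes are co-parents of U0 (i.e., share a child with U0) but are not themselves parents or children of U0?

Children of U0: U1.
  U1's other parent is U3.
Excluding nodes already adjacent to U0 (U1, U2), the co-parent-only contribution is {U3}.

{U3}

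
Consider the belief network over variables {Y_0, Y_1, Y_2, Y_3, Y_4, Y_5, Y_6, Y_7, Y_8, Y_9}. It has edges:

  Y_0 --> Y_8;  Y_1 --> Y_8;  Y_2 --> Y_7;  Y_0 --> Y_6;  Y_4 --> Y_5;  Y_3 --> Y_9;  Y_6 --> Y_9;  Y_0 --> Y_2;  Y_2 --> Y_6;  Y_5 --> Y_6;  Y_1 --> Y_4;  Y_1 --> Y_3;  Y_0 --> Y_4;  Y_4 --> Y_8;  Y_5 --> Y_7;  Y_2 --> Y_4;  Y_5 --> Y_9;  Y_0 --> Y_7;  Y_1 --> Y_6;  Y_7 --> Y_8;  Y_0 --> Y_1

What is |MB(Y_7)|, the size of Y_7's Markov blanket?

6

Parents of Y_7: Y_0, Y_2, Y_5.
Ch(Y_7) = {Y_8}.
Parents of each child, excluding Y_7:
  Y_8: Y_0, Y_1, Y_4
MB(Y_7) = {Y_0, Y_1, Y_2, Y_4, Y_5, Y_8}, which has 6 nodes.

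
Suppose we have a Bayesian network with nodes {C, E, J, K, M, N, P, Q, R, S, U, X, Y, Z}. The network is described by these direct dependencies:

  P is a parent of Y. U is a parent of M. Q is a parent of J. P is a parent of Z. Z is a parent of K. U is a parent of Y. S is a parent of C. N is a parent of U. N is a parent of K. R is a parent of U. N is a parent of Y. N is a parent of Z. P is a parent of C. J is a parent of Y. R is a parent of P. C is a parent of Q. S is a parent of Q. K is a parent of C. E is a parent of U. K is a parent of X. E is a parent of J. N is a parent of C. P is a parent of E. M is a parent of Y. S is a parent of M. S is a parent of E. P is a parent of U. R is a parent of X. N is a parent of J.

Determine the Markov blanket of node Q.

{C, E, J, N, S}

Q has parents C, S.
Children of Q: J.
Co-parents of Q (other parents of its children):
  parents(J) \ {Q} = {E, N}.
Union: {C, S} ∪ {J} ∪ {E, N} = {C, E, J, N, S}.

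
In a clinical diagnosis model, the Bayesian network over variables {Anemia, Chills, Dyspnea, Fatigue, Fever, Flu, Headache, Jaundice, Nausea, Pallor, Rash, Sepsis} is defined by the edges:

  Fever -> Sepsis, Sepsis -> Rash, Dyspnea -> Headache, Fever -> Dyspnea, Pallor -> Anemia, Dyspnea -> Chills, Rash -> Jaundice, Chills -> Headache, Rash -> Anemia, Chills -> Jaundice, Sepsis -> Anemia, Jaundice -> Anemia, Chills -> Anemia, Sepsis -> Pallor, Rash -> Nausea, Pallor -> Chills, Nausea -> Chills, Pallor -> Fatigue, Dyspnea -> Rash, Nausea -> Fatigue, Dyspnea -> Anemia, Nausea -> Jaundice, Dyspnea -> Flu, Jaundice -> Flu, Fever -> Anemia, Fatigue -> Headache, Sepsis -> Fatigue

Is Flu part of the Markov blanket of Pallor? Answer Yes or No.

A node's Markov blanket = Pa ∪ Ch ∪ (parents of Ch other than the node itself).
Pallor's parents: Sepsis.
Children of Pallor: Anemia, Chills, Fatigue.
Other parents of Pallor's children:
  parents(Fatigue) \ {Pallor} = {Nausea, Sepsis}.
  parents(Chills) \ {Pallor} = {Dyspnea, Nausea}.
  parents(Anemia) \ {Pallor} = {Chills, Dyspnea, Fever, Jaundice, Rash, Sepsis}.
MB(Pallor) = {Anemia, Chills, Dyspnea, Fatigue, Fever, Jaundice, Nausea, Rash, Sepsis}; Flu is not in this set.

No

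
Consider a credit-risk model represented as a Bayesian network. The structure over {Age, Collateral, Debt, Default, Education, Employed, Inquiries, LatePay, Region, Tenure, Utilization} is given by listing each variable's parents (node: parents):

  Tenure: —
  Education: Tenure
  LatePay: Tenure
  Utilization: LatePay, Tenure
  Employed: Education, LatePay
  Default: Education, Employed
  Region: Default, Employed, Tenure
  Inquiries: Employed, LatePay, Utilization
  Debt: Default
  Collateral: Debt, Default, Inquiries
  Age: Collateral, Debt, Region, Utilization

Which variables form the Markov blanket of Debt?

A node's Markov blanket = Pa ∪ Ch ∪ (parents of Ch other than the node itself).
Debt has children Age, Collateral.
Pa(Debt) = {Default}.
Other parents of Debt's children:
  Collateral: Default, Inquiries
  Age: Collateral, Region, Utilization
So the Markov blanket of Debt is {Age, Collateral, Default, Inquiries, Region, Utilization}.

{Age, Collateral, Default, Inquiries, Region, Utilization}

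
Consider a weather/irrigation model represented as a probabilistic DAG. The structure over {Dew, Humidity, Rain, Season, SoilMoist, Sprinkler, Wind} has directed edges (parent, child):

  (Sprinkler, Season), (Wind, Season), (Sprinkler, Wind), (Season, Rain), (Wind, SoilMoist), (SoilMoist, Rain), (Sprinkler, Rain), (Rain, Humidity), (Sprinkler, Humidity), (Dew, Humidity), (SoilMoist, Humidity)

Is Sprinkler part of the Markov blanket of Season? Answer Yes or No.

Yes

Sprinkler is a parent of Season.
So Sprinkler ∈ MB(Season).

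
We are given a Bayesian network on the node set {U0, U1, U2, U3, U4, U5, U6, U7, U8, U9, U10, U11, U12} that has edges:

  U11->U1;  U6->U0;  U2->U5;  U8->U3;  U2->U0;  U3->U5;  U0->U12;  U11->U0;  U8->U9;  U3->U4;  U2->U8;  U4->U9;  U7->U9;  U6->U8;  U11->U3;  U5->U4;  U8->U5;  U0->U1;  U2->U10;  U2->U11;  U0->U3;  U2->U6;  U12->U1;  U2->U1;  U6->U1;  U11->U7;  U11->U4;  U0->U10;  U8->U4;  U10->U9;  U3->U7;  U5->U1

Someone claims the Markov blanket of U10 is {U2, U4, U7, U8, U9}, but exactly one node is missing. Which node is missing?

A node's Markov blanket = Pa ∪ Ch ∪ (parents of Ch other than the node itself).
U10's children: U9.
Parents of U10: U0, U2.
Parents of each child, excluding U10:
  U9 also has parents U4, U7, U8.
MB(U10) = {U0, U2, U4, U7, U8, U9}.
Comparing with the claimed set, U0 is missing.

U0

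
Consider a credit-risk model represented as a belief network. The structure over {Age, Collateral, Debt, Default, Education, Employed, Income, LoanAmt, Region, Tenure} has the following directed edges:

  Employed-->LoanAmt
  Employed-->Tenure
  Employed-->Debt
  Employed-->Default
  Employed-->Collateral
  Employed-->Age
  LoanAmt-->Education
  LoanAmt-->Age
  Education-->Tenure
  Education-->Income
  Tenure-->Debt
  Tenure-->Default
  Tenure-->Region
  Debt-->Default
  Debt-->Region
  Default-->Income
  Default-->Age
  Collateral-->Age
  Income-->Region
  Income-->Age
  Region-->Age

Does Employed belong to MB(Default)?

Employed is a parent of Default.
So Employed ∈ MB(Default).

Yes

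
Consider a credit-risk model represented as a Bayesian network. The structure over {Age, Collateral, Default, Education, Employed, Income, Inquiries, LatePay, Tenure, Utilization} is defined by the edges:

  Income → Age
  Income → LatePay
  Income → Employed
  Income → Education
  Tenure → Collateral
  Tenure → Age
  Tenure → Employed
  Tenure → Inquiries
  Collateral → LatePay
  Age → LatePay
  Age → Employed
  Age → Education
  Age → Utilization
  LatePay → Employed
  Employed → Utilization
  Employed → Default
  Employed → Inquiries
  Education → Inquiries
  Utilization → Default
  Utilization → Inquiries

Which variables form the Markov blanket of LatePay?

Pa(LatePay) = {Age, Collateral, Income}.
LatePay has child Employed.
Other parents of LatePay's children:
  Employed also has parents Age, Income, Tenure.
Taking the union gives {Age, Collateral, Employed, Income, Tenure}.

{Age, Collateral, Employed, Income, Tenure}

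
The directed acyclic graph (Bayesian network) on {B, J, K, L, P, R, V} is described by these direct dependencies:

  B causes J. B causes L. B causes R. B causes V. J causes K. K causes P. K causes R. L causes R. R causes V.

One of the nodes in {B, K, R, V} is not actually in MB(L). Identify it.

L has parent B.
Children of L: R.
Parents of each child, excluding L:
  parents(R) \ {L} = {B, K}.
MB(L) = {B, K, R}.
V is neither a parent, child, nor co-parent of L, so it does not belong.

V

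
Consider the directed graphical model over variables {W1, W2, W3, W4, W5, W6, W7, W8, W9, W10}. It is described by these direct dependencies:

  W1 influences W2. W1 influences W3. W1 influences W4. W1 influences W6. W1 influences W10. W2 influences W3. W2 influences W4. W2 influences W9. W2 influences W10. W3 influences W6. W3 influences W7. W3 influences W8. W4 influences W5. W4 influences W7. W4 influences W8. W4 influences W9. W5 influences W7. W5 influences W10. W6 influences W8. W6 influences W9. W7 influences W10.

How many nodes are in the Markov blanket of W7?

6

The Markov blanket of a node is its parents, its children, and the other parents of its children.
W7 has parents W3, W4, W5.
W7's children: W10.
Other parents of W7's children:
  W10 also has parents W1, W2, W5.
MB(W7) = {W1, W2, W3, W4, W5, W10}, which has 6 nodes.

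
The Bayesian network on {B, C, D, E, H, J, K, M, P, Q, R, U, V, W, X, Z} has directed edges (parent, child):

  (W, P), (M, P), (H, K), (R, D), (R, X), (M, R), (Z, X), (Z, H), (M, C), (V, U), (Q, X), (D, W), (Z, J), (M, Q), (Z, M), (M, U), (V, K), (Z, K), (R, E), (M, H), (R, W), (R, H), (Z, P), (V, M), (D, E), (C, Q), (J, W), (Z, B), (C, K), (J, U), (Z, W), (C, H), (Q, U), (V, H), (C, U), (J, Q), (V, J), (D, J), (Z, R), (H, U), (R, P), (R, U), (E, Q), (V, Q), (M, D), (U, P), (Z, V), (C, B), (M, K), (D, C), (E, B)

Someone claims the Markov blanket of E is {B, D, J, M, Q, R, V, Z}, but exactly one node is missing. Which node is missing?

E has parents D, R.
Ch(E) = {B, Q}.
For each child, the remaining parents (spouses of E):
  Q: C, J, M, V
  B: C, Z
MB(E) = {B, C, D, J, M, Q, R, V, Z}.
Comparing with the claimed set, C is missing.

C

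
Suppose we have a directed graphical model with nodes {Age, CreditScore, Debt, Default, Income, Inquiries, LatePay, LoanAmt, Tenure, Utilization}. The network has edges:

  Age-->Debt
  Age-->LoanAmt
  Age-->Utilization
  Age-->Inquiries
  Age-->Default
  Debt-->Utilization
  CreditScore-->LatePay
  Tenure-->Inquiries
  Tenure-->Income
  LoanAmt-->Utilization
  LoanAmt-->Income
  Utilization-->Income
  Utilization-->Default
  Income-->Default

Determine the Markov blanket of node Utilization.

Recall MB(v) = parents ∪ children ∪ spouses, where spouses are the other parents of v's children.
Utilization's parents: Age, Debt, LoanAmt.
Ch(Utilization) = {Default, Income}.
Parents of each child, excluding Utilization:
  Income: LoanAmt, Tenure
  Default: Age, Income
Union: {Age, Debt, LoanAmt} ∪ {Default, Income} ∪ {Age, Income, LoanAmt, Tenure} = {Age, Debt, Default, Income, LoanAmt, Tenure}.

{Age, Debt, Default, Income, LoanAmt, Tenure}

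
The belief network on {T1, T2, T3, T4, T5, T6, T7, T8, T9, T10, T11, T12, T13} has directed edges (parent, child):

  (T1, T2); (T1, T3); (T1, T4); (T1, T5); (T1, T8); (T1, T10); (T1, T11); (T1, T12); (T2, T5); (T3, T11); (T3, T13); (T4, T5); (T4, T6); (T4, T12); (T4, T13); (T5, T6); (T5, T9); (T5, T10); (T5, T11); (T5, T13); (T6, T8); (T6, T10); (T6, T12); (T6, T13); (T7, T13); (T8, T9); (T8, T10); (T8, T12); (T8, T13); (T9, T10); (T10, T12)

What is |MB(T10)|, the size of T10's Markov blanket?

Recall MB(v) = parents ∪ children ∪ spouses, where spouses are the other parents of v's children.
T10 has child T12.
T10 has parents T1, T5, T6, T8, T9.
Co-parents of T10 (other parents of its children):
  parents(T12) \ {T10} = {T1, T4, T6, T8}.
MB(T10) = {T1, T4, T5, T6, T8, T9, T12}, which has 7 nodes.

7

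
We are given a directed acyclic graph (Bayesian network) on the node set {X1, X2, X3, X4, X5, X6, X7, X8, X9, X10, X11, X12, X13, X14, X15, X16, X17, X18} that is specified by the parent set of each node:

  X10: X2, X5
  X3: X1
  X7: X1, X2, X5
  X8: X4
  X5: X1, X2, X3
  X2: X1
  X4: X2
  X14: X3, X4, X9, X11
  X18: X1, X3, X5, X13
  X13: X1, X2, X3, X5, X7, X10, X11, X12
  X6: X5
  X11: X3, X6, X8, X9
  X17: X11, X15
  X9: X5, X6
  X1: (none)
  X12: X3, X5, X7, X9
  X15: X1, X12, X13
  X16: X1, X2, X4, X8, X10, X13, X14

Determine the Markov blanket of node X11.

{X1, X2, X3, X4, X5, X6, X7, X8, X9, X10, X12, X13, X14, X15, X17}

Parents of X11: X3, X6, X8, X9.
X11's children: X13, X14, X17.
Co-parents of X11 (other parents of its children):
  X13: X1, X2, X3, X5, X7, X10, X12
  X14: X3, X4, X9
  X17: X15
Taking the union gives {X1, X2, X3, X4, X5, X6, X7, X8, X9, X10, X12, X13, X14, X15, X17}.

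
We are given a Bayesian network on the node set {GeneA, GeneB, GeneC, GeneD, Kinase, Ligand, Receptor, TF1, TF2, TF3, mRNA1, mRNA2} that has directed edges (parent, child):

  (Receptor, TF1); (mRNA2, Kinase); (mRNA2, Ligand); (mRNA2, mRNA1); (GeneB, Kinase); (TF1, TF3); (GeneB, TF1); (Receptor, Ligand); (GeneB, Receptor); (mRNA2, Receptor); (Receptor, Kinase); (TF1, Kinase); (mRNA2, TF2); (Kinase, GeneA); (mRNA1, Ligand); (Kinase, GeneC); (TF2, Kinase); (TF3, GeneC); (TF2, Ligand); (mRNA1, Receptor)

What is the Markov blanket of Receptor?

Parents of Receptor: GeneB, mRNA1, mRNA2.
Children of Receptor: Kinase, Ligand, TF1.
Other parents of Receptor's children:
  TF1 also has parent GeneB.
  Kinase also has parents GeneB, TF1, TF2, mRNA2.
  Ligand's other parents are TF2, mRNA1, mRNA2.
MB(Receptor) = {GeneB, Kinase, Ligand, TF1, TF2, mRNA1, mRNA2}.

{GeneB, Kinase, Ligand, TF1, TF2, mRNA1, mRNA2}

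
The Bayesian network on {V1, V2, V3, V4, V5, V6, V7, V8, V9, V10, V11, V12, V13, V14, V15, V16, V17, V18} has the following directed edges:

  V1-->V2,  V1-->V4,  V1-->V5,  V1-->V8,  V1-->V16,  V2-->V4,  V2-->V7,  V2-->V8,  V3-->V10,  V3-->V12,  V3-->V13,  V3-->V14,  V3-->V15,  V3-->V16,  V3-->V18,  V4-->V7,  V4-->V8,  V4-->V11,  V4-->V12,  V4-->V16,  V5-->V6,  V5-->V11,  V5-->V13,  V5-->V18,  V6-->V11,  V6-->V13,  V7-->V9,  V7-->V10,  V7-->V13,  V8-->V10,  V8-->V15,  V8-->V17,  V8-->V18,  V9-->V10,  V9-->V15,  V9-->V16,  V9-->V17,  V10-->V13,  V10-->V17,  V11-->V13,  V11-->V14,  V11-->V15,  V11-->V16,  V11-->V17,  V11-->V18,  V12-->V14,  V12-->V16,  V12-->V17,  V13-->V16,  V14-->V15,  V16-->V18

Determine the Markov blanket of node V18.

{V3, V5, V8, V11, V16}

Recall MB(v) = parents ∪ children ∪ spouses, where spouses are the other parents of v's children.
V18's children: none.
Pa(V18) = {V3, V5, V8, V11, V16}.
With no children, V18 has no spouses; the co-parent set is empty.
Taking the union gives {V3, V5, V8, V11, V16}.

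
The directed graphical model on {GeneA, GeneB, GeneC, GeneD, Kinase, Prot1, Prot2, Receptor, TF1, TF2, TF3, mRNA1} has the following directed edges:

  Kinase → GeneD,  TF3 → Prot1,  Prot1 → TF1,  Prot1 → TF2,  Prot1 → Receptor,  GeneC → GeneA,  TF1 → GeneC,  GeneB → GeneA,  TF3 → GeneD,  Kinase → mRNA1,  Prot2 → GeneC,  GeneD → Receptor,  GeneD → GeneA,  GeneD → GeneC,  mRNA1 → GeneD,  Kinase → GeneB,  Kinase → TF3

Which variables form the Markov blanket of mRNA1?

mRNA1's parents: Kinase.
mRNA1 has child GeneD.
For each child, the remaining parents (spouses of mRNA1):
  GeneD also has parents Kinase, TF3.
So the Markov blanket of mRNA1 is {GeneD, Kinase, TF3}.

{GeneD, Kinase, TF3}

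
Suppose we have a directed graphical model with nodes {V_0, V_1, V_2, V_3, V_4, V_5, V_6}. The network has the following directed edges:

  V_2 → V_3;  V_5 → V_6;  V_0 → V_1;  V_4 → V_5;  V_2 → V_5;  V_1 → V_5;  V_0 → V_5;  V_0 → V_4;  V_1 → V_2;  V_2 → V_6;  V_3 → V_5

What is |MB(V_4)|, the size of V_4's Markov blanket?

Children of V_4: V_5.
V_4's parents: V_0.
Parents of each child, excluding V_4:
  V_5's other parents are V_0, V_1, V_2, V_3.
MB(V_4) = {V_0, V_1, V_2, V_3, V_5}, which has 5 nodes.

5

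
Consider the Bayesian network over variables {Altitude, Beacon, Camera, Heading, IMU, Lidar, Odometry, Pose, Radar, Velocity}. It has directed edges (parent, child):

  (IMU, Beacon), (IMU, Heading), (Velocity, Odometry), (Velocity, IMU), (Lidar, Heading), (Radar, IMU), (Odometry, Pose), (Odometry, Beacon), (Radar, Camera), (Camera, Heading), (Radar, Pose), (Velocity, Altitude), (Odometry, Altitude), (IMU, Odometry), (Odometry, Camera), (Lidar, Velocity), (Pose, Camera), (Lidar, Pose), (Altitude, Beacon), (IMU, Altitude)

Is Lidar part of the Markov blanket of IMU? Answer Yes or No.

Lidar is a co-parent of IMU: both are parents of Heading.
So Lidar ∈ MB(IMU).

Yes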